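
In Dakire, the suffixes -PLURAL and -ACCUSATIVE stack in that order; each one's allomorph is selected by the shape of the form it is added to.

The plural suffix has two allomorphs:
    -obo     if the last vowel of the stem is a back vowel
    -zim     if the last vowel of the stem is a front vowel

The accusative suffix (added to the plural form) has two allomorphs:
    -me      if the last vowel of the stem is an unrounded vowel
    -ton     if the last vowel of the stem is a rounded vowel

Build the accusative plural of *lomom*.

*lomom* — last vowel /o/ (a back vowel) → -obo → *lomomobo*.
Since the last vowel of the plural form *lomomobo* is /o/ (a rounded vowel), it takes -ton, giving *lomomoboton*.

lomomoboton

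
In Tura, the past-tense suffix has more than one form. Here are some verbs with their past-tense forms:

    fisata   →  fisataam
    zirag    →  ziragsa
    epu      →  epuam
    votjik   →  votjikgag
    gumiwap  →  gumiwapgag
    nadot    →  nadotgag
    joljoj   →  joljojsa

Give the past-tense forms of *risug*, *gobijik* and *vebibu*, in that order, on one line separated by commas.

risugsa, gobijikgag, vebibuam

Looking at the final sound of each stem: -gag when the stem ends in a voiceless consonant (*votjik*, *gumiwap*, *nadot*); -sa when the stem ends in a voiced consonant (*zirag*, *joljoj*); -am when the stem ends in a vowel (*fisata*, *epu*).
Since the final sound of *risug* is /g/ (a voiced consonant), it takes -sa, giving *risugsa*.
Since the final sound of *gobijik* is /k/ (a voiceless consonant), it takes -gag, giving *gobijikgag*.
The final sound of *vebibu* is /u/, which is a vowel, so the suffix is -am, giving *vebibuam*.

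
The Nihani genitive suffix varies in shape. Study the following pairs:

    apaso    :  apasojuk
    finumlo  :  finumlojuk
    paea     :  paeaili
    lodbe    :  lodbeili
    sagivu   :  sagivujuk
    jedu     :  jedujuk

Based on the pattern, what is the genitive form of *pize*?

pizeili

The alternation tracks the last vowel of the stem — -juk when the last vowel of the stem is a rounded vowel (*apaso*, *finumlo*, *sagivu*, *jedu*); -ili when the last vowel of the stem is an unrounded vowel (*paea*, *lodbe*).
Since the last vowel of *pize* is /e/ (an unrounded vowel), it takes -ili, giving *pizeili*.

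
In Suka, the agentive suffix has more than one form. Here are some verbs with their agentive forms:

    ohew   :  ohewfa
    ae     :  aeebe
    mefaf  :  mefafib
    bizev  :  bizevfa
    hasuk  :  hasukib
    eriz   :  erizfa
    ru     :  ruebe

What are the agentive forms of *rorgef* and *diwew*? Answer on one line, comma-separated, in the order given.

rorgefib, diwewfa

The alternation tracks the final sound of the stem — -ib when the stem ends in a voiceless consonant (*mefaf*, *hasuk*); -fa when the stem ends in a voiced consonant (*ohew*, *bizev*, *eriz*); -ebe when the stem ends in a vowel (*ae*, *ru*).
The final sound of *rorgef* is /f/, which is a voiceless consonant, so the suffix is -ib, giving *rorgefib*.
*diwew* — final sound /w/ (a voiced consonant) → -fa → *diwewfa*.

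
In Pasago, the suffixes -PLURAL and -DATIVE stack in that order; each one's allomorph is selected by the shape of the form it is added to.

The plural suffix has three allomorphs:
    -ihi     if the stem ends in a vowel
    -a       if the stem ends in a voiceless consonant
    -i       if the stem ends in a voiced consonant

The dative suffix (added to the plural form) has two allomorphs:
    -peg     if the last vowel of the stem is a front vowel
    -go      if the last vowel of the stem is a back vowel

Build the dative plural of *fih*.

*fih* — final sound /h/ (a voiceless consonant) → -a → *fiha*.
The last vowel of the plural form *fiha* is /a/, which is a back vowel, so the dative suffix is -go, giving *fihago*.

fihago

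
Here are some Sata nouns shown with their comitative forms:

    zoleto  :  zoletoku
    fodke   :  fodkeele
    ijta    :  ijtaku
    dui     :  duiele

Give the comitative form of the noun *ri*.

The suffix is conditioned by the last vowel: -ele when the last vowel of the stem is a front vowel (*fodke*, *dui*); -ku when the last vowel of the stem is a back vowel (*zoleto*, *ijta*).
*ri* — last vowel /i/ (a front vowel) → -ele → *riele*.

riele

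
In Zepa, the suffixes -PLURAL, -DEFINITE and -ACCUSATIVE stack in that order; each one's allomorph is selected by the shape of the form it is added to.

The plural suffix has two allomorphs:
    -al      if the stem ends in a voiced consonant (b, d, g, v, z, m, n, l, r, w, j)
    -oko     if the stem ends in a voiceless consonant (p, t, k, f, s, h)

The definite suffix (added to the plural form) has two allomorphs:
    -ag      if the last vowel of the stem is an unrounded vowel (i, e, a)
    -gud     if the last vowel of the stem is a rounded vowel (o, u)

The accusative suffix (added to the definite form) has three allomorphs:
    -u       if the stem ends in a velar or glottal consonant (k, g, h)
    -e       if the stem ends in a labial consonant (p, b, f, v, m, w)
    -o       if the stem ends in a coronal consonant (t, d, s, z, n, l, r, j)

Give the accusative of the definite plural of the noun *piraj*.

pirajalagu

*piraj*: final consonant = /j/, voiced → -al → *pirajal*.
The last vowel of the plural form *pirajal* is /a/, which is an unrounded vowel, so the definite suffix is -ag, giving *pirajalag*.
Since the final consonant of the definite form *pirajalag* is /g/ (velar/glottal), it takes -u, giving *pirajalagu*.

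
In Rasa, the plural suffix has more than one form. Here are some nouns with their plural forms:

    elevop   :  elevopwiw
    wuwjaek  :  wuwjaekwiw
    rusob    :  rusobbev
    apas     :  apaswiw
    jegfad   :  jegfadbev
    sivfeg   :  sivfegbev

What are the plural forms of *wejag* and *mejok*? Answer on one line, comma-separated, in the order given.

The pattern is voicing of the final consonant: -wiw when the stem ends in a voiceless consonant (*elevop*, *wuwjaek*, *apas*); -bev when the stem ends in a voiced consonant (*rusob*, *jegfad*, *sivfeg*).
Since the final consonant of *wejag* is /g/ (voiced), it takes -bev, giving *wejagbev*.
The final consonant of *mejok* is /k/, which is voiceless, so the suffix is -wiw, giving *mejokwiw*.

wejagbev, mejokwiw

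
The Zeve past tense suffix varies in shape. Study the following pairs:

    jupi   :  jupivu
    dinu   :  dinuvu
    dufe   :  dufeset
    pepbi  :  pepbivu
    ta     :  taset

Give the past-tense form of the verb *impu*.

impuvu

The pattern is height harmony: -vu when the last vowel of the stem is a high vowel (*jupi*, *dinu*, *pepbi*); -set when the last vowel of the stem is a non-high vowel (*dufe*, *ta*).
The last vowel of *impu* is /u/, which is a high vowel, so the suffix is -vu, giving *impuvu*.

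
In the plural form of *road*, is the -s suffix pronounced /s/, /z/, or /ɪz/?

The stem *road* ends in a voiced non-sibilant sound.
The plural suffix surfaces as /ɪz/ after sibilants, /s/ after other voiceless consonants, and /z/ after other voiced sounds.
So the plural -s on *road* is pronounced /z/.

/z/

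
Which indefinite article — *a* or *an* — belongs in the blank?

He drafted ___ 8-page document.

an

The indefinite article is chosen by the initial *sound* of the following word, not its spelling.
The number *8* is spoken "eight", beginning with /eɪt/ — a vowel sound.
So the article is *an*: He drafted an 8-page document.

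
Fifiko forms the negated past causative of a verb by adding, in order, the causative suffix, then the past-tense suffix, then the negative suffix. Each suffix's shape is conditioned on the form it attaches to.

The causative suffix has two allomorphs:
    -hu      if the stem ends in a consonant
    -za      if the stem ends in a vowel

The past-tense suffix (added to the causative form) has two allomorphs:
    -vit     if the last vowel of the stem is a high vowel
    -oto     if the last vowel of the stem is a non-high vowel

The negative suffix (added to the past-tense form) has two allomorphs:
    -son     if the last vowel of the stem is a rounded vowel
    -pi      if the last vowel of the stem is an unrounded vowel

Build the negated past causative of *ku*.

*ku* — final sound /u/ (a vowel) → -za → *kuza*.
The causative form *kuza* — last vowel /a/ (a non-high vowel) → -oto → *kuzaoto*.
The past-tense form *kuzaoto*: last vowel = /o/, a rounded vowel → -son → *kuzaotoson*.

kuzaotoson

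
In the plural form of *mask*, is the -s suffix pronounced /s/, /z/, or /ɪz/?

The stem *mask* ends in a voiceless non-sibilant consonant.
The plural suffix surfaces as /ɪz/ after sibilants, /s/ after other voiceless consonants, and /z/ after other voiced sounds.
So the plural -s on *mask* is pronounced /s/.

/s/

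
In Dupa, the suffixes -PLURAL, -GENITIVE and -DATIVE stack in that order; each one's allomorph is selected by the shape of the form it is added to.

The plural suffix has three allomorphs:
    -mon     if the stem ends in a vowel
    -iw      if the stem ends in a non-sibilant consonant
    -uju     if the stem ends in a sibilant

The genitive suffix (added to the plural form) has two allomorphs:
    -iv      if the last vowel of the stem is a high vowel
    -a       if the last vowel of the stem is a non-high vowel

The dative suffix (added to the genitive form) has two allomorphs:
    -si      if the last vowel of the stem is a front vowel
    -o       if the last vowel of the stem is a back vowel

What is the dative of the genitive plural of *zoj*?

The final sound of *zoj* is /j/, which is a non-sibilant consonant, so the plural suffix is -iw, giving *zojiw*.
The plural form *zojiw*: last vowel = /i/, a high vowel → -iv → *zojiwiv*.
The genitive form *zojiwiv*: last vowel = /i/, a front vowel → -si → *zojiwivsi*.

zojiwivsi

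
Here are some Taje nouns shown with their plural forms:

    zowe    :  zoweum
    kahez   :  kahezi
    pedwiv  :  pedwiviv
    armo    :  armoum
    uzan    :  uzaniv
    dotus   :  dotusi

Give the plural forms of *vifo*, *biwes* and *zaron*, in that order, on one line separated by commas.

The pattern is sibilance of the final sound: -i when the stem ends in a sibilant (*kahez*, *dotus*); -iv when the stem ends in a non-sibilant consonant (*pedwiv*, *uzan*); -um when the stem ends in a vowel (*zowe*, *armo*).
Since the final sound of *vifo* is /o/ (a vowel), it takes -um, giving *vifoum*.
The final sound of *biwes* is /s/, which is a sibilant, so the suffix is -i, giving *biwesi*.
The final sound of *zaron* is /n/, which is a non-sibilant consonant, so the suffix is -iv, giving *zaroniv*.

vifoum, biwesi, zaroniv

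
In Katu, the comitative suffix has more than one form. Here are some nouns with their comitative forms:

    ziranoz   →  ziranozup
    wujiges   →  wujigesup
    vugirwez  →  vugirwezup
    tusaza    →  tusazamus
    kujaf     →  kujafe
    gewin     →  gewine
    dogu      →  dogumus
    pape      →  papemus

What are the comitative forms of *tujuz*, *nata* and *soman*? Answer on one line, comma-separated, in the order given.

The suffix is conditioned by the final sound: -up when the stem ends in a sibilant (*ziranoz*, *wujiges*, *vugirwez*); -e when the stem ends in a non-sibilant consonant (*kujaf*, *gewin*); -mus when the stem ends in a vowel (*tusaza*, *dogu*, *pape*).
The final sound of *tujuz* is /z/, which is a sibilant, so the suffix is -up, giving *tujuzup*.
*nata*: final sound = /a/, a vowel → -mus → *natamus*.
*soman* — final sound /n/ (a non-sibilant consonant) → -e → *somane*.

tujuzup, natamus, somane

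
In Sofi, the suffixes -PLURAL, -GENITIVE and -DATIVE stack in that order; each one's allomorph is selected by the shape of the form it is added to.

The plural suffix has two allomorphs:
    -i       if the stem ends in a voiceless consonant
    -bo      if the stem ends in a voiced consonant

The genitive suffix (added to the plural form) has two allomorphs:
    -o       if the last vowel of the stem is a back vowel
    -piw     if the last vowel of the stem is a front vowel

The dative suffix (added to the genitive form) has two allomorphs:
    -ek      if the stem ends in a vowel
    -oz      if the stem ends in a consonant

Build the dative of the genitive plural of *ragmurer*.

ragmurerbooek

*ragmurer*: final consonant = /r/, voiced → -bo → *ragmurerbo*.
The plural form *ragmurerbo* — last vowel /o/ (a back vowel) → -o → *ragmurerboo*.
The genitive form *ragmurerboo*: final sound = /o/, a vowel → -ek → *ragmurerbooek*.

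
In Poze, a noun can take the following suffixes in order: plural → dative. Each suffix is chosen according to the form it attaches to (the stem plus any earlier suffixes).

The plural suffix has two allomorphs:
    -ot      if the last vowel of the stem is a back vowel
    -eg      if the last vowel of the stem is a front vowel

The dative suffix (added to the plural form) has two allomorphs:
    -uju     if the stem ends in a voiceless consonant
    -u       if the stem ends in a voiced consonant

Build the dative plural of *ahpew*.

ahpewegu

*ahpew* — last vowel /e/ (a front vowel) → -eg → *ahpeweg*.
The plural form *ahpeweg*: final consonant = /g/, voiced → -u → *ahpewegu*.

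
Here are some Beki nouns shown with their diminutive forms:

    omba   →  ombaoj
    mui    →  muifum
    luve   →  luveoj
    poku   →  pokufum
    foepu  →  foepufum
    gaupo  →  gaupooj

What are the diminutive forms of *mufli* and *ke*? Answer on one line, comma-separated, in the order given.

The suffix is conditioned by the last vowel: -fum when the last vowel of the stem is a high vowel (*mui*, *poku*, *foepu*); -oj when the last vowel of the stem is a non-high vowel (*omba*, *luve*, *gaupo*).
*mufli*: last vowel = /i/, a high vowel → -fum → *muflifum*.
*ke* — last vowel /e/ (a non-high vowel) → -oj → *keoj*.

muflifum, keoj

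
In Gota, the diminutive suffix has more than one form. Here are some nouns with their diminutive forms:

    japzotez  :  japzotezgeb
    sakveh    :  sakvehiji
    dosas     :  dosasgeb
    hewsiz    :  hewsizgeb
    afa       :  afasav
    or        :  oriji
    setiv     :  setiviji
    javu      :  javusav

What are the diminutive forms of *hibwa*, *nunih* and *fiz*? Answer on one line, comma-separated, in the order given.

hibwasav, nunihiji, fizgeb

The suffix is conditioned by the final sound: -geb when the stem ends in a sibilant (*japzotez*, *dosas*, *hewsiz*); -iji when the stem ends in a non-sibilant consonant (*sakveh*, *or*, *setiv*); -sav when the stem ends in a vowel (*afa*, *javu*).
*hibwa*: final sound = /a/, a vowel → -sav → *hibwasav*.
The final sound of *nunih* is /h/, which is a non-sibilant consonant, so the suffix is -iji, giving *nunihiji*.
*fiz*: final sound = /z/, a sibilant → -geb → *fizgeb*.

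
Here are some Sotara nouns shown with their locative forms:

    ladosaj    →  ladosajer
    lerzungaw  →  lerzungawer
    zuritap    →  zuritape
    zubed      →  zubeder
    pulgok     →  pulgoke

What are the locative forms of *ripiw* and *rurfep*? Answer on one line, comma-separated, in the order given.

ripiwer, rurfepe

Looking at the final consonant of each stem: -e when the stem ends in a voiceless consonant (*zuritap*, *pulgok*); -er when the stem ends in a voiced consonant (*ladosaj*, *lerzungaw*, *zubed*).
Since the final consonant of *ripiw* is /w/ (voiced), it takes -er, giving *ripiwer*.
The final consonant of *rurfep* is /p/, which is voiceless, so the suffix is -e, giving *rurfepe*.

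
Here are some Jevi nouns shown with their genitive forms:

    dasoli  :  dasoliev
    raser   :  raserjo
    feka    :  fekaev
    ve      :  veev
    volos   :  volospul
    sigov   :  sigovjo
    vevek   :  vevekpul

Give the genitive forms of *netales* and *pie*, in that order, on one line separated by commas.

The pattern is voicing of the final sound: -pul when the stem ends in a voiceless consonant (*volos*, *vevek*); -jo when the stem ends in a voiced consonant (*raser*, *sigov*); -ev when the stem ends in a vowel (*dasoli*, *feka*, *ve*).
*netales*: final sound = /s/, a voiceless consonant → -pul → *netalespul*.
*pie*: final sound = /e/, a vowel → -ev → *pieev*.

netalespul, pieev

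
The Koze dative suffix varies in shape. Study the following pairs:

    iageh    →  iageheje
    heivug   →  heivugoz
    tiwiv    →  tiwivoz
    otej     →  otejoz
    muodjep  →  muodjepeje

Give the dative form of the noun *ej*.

The pattern is voicing of the final consonant: -eje when the stem ends in a voiceless consonant (*iageh*, *muodjep*); -oz when the stem ends in a voiced consonant (*heivug*, *tiwiv*, *otej*).
The final consonant of *ej* is /j/, which is voiced, so the suffix is -oz, giving *ejoz*.

ejoz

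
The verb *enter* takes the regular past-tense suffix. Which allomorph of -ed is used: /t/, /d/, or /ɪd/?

The stem *enter* ends in a voiced sound other than /d/.
The -ed suffix is realized as /ɪd/ after /t, d/; as /t/ after other voiceless consonants; and as /d/ after other voiced sounds.
So -ed on *enter* is pronounced /d/.

/d/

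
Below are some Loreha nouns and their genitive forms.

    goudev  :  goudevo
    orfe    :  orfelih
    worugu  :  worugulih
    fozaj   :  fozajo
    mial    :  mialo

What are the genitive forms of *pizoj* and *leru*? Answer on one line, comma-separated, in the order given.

The pattern is consonant vs. vowel: -o when the stem ends in a consonant (*goudev*, *fozaj*, *mial*); -lih when the stem ends in a vowel (*orfe*, *worugu*).
*pizoj*: final sound = /j/, a consonant → -o → *pizojo*.
*leru* — final sound /u/ (a vowel) → -lih → *lerulih*.

pizojo, lerulih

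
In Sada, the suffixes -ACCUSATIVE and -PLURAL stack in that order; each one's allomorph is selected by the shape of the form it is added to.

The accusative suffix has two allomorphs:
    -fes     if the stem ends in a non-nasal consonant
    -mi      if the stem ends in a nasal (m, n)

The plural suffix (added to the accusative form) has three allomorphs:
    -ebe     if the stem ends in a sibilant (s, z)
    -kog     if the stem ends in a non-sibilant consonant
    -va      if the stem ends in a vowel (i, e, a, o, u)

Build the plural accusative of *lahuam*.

lahuammiva

*lahuam*: final consonant = /m/, a nasal → -mi → *lahuammi*.
The accusative form *lahuammi*: final sound = /i/, a vowel → -va → *lahuammiva*.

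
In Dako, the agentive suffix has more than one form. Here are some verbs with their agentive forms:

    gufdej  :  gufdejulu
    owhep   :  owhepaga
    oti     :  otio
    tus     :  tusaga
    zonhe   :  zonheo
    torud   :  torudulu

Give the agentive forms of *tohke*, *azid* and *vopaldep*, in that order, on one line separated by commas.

tohkeo, azidulu, vopaldepaga

The suffix is conditioned by the final sound: -aga when the stem ends in a voiceless consonant (*owhep*, *tus*); -ulu when the stem ends in a voiced consonant (*gufdej*, *torud*); -o when the stem ends in a vowel (*oti*, *zonhe*).
Since the final sound of *tohke* is /e/ (a vowel), it takes -o, giving *tohkeo*.
Since the final sound of *azid* is /d/ (a voiced consonant), it takes -ulu, giving *azidulu*.
The final sound of *vopaldep* is /p/, which is a voiceless consonant, so the suffix is -aga, giving *vopaldepaga*.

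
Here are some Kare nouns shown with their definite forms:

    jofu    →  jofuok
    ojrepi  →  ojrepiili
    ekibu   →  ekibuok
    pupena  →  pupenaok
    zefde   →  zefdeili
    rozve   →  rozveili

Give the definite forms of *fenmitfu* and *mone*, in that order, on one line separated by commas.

The alternation tracks the last vowel of the stem — -ili when the last vowel of the stem is a front vowel (*ojrepi*, *zefde*, *rozve*); -ok when the last vowel of the stem is a back vowel (*jofu*, *ekibu*, *pupena*).
*fenmitfu* — last vowel /u/ (a back vowel) → -ok → *fenmitfuok*.
The last vowel of *mone* is /e/, which is a front vowel, so the suffix is -ili, giving *moneili*.

fenmitfuok, moneili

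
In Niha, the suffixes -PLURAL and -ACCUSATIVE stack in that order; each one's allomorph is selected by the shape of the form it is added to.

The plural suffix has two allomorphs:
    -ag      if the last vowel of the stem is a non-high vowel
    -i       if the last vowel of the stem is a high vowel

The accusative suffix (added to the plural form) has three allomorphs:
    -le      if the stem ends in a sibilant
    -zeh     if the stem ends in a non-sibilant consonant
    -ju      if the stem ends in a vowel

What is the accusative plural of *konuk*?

*konuk* — last vowel /u/ (a high vowel) → -i → *konuki*.
Since the final sound of the plural form *konuki* is /i/ (a vowel), it takes -ju, giving *konukiju*.

konukiju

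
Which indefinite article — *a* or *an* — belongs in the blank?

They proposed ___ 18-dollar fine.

an

The indefinite article is chosen by the initial *sound* of the following word, not its spelling.
The number *18* is spoken "eighteen", beginning with /ˌeɪˈtiːn/ — a vowel sound.
So the article is *an*: They proposed an 18-dollar fine.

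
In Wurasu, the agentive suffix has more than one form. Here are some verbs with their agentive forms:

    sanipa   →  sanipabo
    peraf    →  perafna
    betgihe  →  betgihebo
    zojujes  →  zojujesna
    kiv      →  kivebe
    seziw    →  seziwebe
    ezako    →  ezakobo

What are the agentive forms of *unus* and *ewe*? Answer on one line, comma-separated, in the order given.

Looking at the final sound of each stem: -na when the stem ends in a voiceless consonant (*peraf*, *zojujes*); -ebe when the stem ends in a voiced consonant (*kiv*, *seziw*); -bo when the stem ends in a vowel (*sanipa*, *betgihe*, *ezako*).
*unus* — final sound /s/ (a voiceless consonant) → -na → *unusna*.
The final sound of *ewe* is /e/, which is a vowel, so the suffix is -bo, giving *ewebo*.

unusna, ewebo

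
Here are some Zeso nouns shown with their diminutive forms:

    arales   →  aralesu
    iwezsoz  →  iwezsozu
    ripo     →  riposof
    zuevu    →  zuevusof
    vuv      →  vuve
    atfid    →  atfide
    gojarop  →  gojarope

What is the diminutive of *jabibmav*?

Looking at the final sound of each stem: -u when the stem ends in a sibilant (*arales*, *iwezsoz*); -e when the stem ends in a non-sibilant consonant (*vuv*, *atfid*, *gojarop*); -sof when the stem ends in a vowel (*ripo*, *zuevu*).
*jabibmav*: final sound = /v/, a non-sibilant consonant → -e → *jabibmave*.

jabibmave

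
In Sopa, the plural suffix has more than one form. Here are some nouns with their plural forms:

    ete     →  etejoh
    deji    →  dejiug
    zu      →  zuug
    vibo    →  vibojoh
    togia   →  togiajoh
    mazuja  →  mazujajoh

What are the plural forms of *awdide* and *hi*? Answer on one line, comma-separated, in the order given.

awdidejoh, hiug

The alternation tracks the last vowel of the stem — -ug when the last vowel of the stem is a high vowel (*deji*, *zu*); -joh when the last vowel of the stem is a non-high vowel (*ete*, *vibo*, *togia*, *mazuja*).
*awdide*: last vowel = /e/, a non-high vowel → -joh → *awdidejoh*.
*hi* — last vowel /i/ (a high vowel) → -ug → *hiug*.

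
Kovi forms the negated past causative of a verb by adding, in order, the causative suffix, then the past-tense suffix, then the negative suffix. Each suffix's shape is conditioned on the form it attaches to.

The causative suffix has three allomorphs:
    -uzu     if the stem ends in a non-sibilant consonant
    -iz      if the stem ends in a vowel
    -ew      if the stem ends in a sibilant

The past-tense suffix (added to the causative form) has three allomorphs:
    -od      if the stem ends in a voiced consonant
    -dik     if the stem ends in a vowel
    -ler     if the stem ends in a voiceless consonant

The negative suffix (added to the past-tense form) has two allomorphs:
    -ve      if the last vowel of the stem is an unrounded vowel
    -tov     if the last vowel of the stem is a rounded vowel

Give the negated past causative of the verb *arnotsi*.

arnotsiizodtov

Since the final sound of *arnotsi* is /i/ (a vowel), it takes -iz, giving *arnotsiiz*.
Since the final sound of the causative form *arnotsiiz* is /z/ (a voiced consonant), it takes -od, giving *arnotsiizod*.
The past-tense form *arnotsiizod*: last vowel = /o/, a rounded vowel → -tov → *arnotsiizodtov*.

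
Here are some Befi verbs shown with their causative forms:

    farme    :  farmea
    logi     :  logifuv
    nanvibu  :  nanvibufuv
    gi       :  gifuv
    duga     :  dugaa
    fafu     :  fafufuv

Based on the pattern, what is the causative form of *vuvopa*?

vuvopaa

The pattern is height harmony: -fuv when the last vowel of the stem is a high vowel (*logi*, *nanvibu*, *gi*, *fafu*); -a when the last vowel of the stem is a non-high vowel (*farme*, *duga*).
The last vowel of *vuvopa* is /a/, which is a non-high vowel, so the suffix is -a, giving *vuvopaa*.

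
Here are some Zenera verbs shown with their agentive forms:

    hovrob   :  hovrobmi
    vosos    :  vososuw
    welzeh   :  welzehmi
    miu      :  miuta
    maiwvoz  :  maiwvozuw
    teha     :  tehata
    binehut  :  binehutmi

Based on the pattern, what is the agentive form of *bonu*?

bonuta

The suffix is conditioned by the final sound: -uw when the stem ends in a sibilant (*vosos*, *maiwvoz*); -mi when the stem ends in a non-sibilant consonant (*hovrob*, *welzeh*, *binehut*); -ta when the stem ends in a vowel (*miu*, *teha*).
Since the final sound of *bonu* is /u/ (a vowel), it takes -ta, giving *bonuta*.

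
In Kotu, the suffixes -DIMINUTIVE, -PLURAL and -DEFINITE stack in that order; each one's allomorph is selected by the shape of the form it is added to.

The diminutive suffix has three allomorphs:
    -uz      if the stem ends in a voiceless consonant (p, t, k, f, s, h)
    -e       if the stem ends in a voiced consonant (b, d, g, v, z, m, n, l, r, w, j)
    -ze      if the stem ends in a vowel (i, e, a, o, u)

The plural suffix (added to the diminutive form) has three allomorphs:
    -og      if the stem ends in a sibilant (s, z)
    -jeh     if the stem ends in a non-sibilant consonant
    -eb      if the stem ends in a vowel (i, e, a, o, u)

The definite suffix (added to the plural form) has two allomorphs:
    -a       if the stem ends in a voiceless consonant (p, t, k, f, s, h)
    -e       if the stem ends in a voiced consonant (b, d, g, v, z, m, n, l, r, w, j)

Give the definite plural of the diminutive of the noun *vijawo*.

The final sound of *vijawo* is /o/, which is a vowel, so the diminutive suffix is -ze, giving *vijawoze*.
Since the final sound of the diminutive form *vijawoze* is /e/ (a vowel), it takes -eb, giving *vijawozeeb*.
The final consonant of the plural form *vijawozeeb* is /b/, which is voiced, so the definite suffix is -e, giving *vijawozeebe*.

vijawozeebe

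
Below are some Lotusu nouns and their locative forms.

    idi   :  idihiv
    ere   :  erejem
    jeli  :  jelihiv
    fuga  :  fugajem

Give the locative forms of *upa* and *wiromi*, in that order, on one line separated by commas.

The alternation tracks the last vowel of the stem — -hiv when the last vowel of the stem is a high vowel (*idi*, *jeli*); -jem when the last vowel of the stem is a non-high vowel (*ere*, *fuga*).
*upa*: last vowel = /a/, a non-high vowel → -jem → *upajem*.
*wiromi* — last vowel /i/ (a high vowel) → -hiv → *wiromihiv*.

upajem, wiromihiv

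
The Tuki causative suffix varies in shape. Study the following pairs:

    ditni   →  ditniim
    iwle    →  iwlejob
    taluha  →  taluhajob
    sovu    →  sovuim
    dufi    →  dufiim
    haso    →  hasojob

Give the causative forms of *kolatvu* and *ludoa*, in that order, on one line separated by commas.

kolatvuim, ludoajob

Looking at the last vowel of each stem: -im when the last vowel of the stem is a high vowel (*ditni*, *sovu*, *dufi*); -job when the last vowel of the stem is a non-high vowel (*iwle*, *taluha*, *haso*).
Since the last vowel of *kolatvu* is /u/ (a high vowel), it takes -im, giving *kolatvuim*.
*ludoa* — last vowel /a/ (a non-high vowel) → -job → *ludoajob*.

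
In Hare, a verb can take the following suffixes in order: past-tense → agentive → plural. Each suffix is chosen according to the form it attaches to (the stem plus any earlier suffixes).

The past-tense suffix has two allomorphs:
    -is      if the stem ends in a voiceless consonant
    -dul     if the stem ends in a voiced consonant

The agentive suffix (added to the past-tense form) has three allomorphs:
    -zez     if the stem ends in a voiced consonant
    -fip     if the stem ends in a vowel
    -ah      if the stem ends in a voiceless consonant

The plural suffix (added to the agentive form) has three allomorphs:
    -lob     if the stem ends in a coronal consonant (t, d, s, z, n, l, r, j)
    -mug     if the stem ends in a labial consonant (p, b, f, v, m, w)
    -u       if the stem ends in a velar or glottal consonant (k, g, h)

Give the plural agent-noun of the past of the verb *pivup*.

pivupisahu

The final consonant of *pivup* is /p/, which is voiceless, so the past-tense suffix is -is, giving *pivupis*.
The past-tense form *pivupis* — final sound /s/ (a voiceless consonant) → -ah → *pivupisah*.
The agentive form *pivupisah*: final consonant = /h/, velar/glottal → -u → *pivupisahu*.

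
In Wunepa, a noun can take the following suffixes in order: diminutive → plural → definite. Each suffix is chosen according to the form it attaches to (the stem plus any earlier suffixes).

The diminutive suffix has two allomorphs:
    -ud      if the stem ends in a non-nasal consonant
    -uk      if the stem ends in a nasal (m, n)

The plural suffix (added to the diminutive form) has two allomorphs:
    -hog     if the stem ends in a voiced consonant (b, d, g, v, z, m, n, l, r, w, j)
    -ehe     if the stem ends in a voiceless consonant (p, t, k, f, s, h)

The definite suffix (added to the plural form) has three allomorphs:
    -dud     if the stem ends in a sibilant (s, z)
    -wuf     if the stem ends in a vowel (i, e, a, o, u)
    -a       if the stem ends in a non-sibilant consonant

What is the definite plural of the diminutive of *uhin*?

uhinukehewuf

Since the final consonant of *uhin* is /n/ (a nasal), it takes -uk, giving *uhinuk*.
The diminutive form *uhinuk* — final consonant /k/ (voiceless) → -ehe → *uhinukehe*.
The plural form *uhinukehe*: final sound = /e/, a vowel → -wuf → *uhinukehewuf*.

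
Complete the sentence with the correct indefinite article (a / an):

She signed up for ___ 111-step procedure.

The indefinite article is chosen by the initial *sound* of the following word, not its spelling.
The number *111* is spoken "one hundred …", beginning with /wʌn/ — a consonant sound.
So the article is *a*: She signed up for a 111-step procedure.

a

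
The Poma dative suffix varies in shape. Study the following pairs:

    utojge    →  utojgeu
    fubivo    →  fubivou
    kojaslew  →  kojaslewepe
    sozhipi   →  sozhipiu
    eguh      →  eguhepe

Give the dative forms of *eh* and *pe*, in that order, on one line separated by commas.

ehepe, peu

Looking at the final sound of each stem: -epe when the stem ends in a consonant (*kojaslew*, *eguh*); -u when the stem ends in a vowel (*utojge*, *fubivo*, *sozhipi*).
*eh* — final sound /h/ (a consonant) → -epe → *ehepe*.
*pe*: final sound = /e/, a vowel → -u → *peu*.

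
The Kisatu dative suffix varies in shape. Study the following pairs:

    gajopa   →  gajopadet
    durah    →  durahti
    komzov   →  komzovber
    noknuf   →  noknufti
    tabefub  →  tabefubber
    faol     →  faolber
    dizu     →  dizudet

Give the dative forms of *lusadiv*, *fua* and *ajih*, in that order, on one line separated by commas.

The suffix is conditioned by the final sound: -ti when the stem ends in a voiceless consonant (*durah*, *noknuf*); -ber when the stem ends in a voiced consonant (*komzov*, *tabefub*, *faol*); -det when the stem ends in a vowel (*gajopa*, *dizu*).
The final sound of *lusadiv* is /v/, which is a voiced consonant, so the suffix is -ber, giving *lusadivber*.
*fua* — final sound /a/ (a vowel) → -det → *fuadet*.
*ajih* — final sound /h/ (a voiceless consonant) → -ti → *ajihti*.

lusadivber, fuadet, ajihti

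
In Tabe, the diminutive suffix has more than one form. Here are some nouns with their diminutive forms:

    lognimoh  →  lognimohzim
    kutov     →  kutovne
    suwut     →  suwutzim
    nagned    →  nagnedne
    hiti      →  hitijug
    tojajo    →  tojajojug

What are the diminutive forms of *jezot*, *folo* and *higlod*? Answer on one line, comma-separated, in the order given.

jezotzim, folojug, higlodne

The alternation tracks the final sound of the stem — -zim when the stem ends in a voiceless consonant (*lognimoh*, *suwut*); -ne when the stem ends in a voiced consonant (*kutov*, *nagned*); -jug when the stem ends in a vowel (*hiti*, *tojajo*).
*jezot* — final sound /t/ (a voiceless consonant) → -zim → *jezotzim*.
*folo*: final sound = /o/, a vowel → -jug → *folojug*.
*higlod* — final sound /d/ (a voiced consonant) → -ne → *higlodne*.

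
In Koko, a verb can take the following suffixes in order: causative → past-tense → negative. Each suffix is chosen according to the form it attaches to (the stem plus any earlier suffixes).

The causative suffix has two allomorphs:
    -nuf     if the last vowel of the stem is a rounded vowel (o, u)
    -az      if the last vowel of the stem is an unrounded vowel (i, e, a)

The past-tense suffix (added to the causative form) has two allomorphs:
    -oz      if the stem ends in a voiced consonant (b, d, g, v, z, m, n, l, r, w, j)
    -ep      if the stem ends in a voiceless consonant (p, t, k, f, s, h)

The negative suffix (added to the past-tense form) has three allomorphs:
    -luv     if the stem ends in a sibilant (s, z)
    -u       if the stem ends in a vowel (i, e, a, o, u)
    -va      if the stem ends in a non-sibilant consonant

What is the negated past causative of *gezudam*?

*gezudam* — last vowel /a/ (an unrounded vowel) → -az → *gezudamaz*.
The final consonant of the causative form *gezudamaz* is /z/, which is voiced, so the past-tense suffix is -oz, giving *gezudamazoz*.
The past-tense form *gezudamazoz* — final sound /z/ (a sibilant) → -luv → *gezudamazozluv*.

gezudamazozluv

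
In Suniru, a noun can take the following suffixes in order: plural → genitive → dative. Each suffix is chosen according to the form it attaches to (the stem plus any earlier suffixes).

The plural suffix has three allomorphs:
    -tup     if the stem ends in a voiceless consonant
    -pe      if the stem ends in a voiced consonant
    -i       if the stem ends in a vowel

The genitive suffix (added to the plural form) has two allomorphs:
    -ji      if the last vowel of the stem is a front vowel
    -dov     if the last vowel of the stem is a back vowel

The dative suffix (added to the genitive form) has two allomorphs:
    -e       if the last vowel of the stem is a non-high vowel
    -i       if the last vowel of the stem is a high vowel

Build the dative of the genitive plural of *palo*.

paloijii

*palo*: final sound = /o/, a vowel → -i → *paloi*.
The last vowel of the plural form *paloi* is /i/, which is a front vowel, so the genitive suffix is -ji, giving *paloiji*.
Since the last vowel of the genitive form *paloiji* is /i/ (a high vowel), it takes -i, giving *paloijii*.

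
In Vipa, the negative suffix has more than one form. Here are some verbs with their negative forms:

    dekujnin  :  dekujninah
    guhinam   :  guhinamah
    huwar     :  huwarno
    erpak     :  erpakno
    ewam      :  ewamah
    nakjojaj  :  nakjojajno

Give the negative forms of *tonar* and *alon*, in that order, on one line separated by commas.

The suffix is conditioned by the final consonant: -ah when the stem ends in a nasal (*dekujnin*, *guhinam*, *ewam*); -no when the stem ends in a non-nasal consonant (*huwar*, *erpak*, *nakjojaj*).
Since the final consonant of *tonar* is /r/ (non-nasal), it takes -no, giving *tonarno*.
Since the final consonant of *alon* is /n/ (a nasal), it takes -ah, giving *alonah*.

tonarno, alonah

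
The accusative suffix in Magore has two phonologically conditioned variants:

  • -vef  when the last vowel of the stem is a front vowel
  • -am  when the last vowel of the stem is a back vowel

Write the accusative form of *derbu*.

Since the last vowel of *derbu* is /u/ (a back vowel), it takes -am, giving *derbuam*.

derbuam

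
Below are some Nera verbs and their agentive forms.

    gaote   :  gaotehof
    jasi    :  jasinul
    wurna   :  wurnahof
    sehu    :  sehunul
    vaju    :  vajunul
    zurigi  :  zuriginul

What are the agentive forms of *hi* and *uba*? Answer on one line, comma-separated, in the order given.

The pattern is height harmony: -nul when the last vowel of the stem is a high vowel (*jasi*, *sehu*, *vaju*, *zurigi*); -hof when the last vowel of the stem is a non-high vowel (*gaote*, *wurna*).
The last vowel of *hi* is /i/, which is a high vowel, so the suffix is -nul, giving *hinul*.
*uba*: last vowel = /a/, a non-high vowel → -hof → *ubahof*.

hinul, ubahof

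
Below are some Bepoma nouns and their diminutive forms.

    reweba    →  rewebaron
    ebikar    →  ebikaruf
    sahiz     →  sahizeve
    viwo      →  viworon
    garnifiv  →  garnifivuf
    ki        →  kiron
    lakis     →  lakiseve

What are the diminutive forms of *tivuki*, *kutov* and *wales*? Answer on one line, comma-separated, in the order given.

The alternation tracks the final sound of the stem — -eve when the stem ends in a sibilant (*sahiz*, *lakis*); -uf when the stem ends in a non-sibilant consonant (*ebikar*, *garnifiv*); -ron when the stem ends in a vowel (*reweba*, *viwo*, *ki*).
*tivuki*: final sound = /i/, a vowel → -ron → *tivukiron*.
*kutov*: final sound = /v/, a non-sibilant consonant → -uf → *kutovuf*.
Since the final sound of *wales* is /s/ (a sibilant), it takes -eve, giving *waleseve*.

tivukiron, kutovuf, waleseve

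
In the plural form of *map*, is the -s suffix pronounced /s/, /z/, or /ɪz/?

The stem *map* ends in a voiceless non-sibilant consonant.
The plural suffix surfaces as /ɪz/ after sibilants, /s/ after other voiceless consonants, and /z/ after other voiced sounds.
So the plural -s on *map* is pronounced /s/.

/s/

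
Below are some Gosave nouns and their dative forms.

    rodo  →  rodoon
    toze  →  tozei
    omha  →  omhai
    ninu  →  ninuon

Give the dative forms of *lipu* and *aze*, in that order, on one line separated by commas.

The pattern is rounding harmony: -on when the last vowel of the stem is a rounded vowel (*rodo*, *ninu*); -i when the last vowel of the stem is an unrounded vowel (*toze*, *omha*).
*lipu*: last vowel = /u/, a rounded vowel → -on → *lipuon*.
*aze*: last vowel = /e/, an unrounded vowel → -i → *azei*.

lipuon, azei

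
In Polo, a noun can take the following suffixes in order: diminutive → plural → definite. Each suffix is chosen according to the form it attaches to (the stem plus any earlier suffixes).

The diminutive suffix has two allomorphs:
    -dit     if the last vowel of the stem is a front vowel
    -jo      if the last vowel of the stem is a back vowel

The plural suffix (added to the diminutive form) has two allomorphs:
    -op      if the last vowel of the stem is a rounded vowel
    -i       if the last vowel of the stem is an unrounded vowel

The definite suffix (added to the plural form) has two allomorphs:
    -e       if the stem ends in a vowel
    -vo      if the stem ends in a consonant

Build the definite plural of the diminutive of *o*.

ojoopvo

*o* — last vowel /o/ (a back vowel) → -jo → *ojo*.
The diminutive form *ojo*: last vowel = /o/, a rounded vowel → -op → *ojoop*.
The plural form *ojoop* — final sound /p/ (a consonant) → -vo → *ojoopvo*.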